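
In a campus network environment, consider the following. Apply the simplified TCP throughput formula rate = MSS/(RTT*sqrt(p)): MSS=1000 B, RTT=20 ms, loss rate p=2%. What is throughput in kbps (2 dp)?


Given: MSS = 1000 bytes, RTT = 20 ms, loss = 2%
RTT in seconds = 20 / 1000 = 0.02
Loss rate = 2% = 0.02
sqrt(loss) = sqrt(0.02) = 0.141421356237
Throughput (bytes/s) = 1000 / (0.02 * 0.141421356237) = 353553.3906
Throughput (kbps) = 353553.3906 * 8 / 1000 = 2828.427125 -> 2828.43 kbps (2 dp)

2828.43


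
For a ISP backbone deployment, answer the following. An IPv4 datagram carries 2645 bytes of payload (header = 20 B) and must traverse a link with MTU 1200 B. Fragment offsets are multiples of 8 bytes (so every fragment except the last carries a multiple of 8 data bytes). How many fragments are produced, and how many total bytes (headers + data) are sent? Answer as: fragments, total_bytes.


Max data per non-final fragment = floor((MTU - header)/8)*8 = floor((1200 - 20)/8)*8 = floor(1180/8)*8 = 1176 B
Final fragment needs no 8-byte alignment: it can carry up to MTU - header = 1180 B
Non-final fragments needed = ceil((payload - 1180) / 1176) = ceil(1465/1176) = ceil(1.2457) = 2
Number of fragments = 2 + 1 = 3
Fragment sizes (data): 2 * 1176 B + 293 B (last, 293 <= 1180 OK)
Total bytes sent = payload + n_frags * header = 2645 + 3*20 = 2645 + 60 = 2705 B

3, 2705


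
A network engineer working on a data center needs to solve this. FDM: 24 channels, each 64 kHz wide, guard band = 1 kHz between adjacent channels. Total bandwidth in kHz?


Given: 24 channels, 64 kHz each, guard = 1 kHz
Channel bandwidth = 24 * 64 = 1536 kHz
Guard bands = 23 gaps * 1 kHz = 23 kHz
Total = 1536 + 23 = 1559 kHz

1559


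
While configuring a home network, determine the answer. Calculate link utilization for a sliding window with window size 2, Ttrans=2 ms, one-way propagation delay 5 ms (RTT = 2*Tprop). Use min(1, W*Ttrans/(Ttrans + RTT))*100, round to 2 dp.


Given: W = 2, Ttrans = 2 ms, RTT = 10 ms (= 2 * Tprop, Tprop = 5 ms)
Cycle time = Ttrans + RTT = 2 + 10 = 12 ms (first packet sent until its ACK returns)
W * Ttrans = 2 * 2 = 4 ms of sending per cycle
W * Ttrans / (Ttrans + RTT) = 4 / 12 = 0.333333
U = min(1, 0.333333) = 0.333333
U% = 33.33%

33.33


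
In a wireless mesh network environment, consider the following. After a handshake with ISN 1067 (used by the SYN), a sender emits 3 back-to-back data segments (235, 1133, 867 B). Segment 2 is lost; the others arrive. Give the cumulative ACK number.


SYN uses sequence number 1067; first data byte = ISN + 1 = 1068.
Segment 1: SEQ = 1068, len = 235 B, covers [1068, 1302]
Segment 2: SEQ = 1303, len = 1133 B, covers [1303, 2435] [LOST]
Segment 3: SEQ = 2436, len = 867 B, covers [2436, 3302]
In-order data received: bytes [1068, 1302] (segments 1..1).
Segment 2 missing -> gap begins at byte 1303; later segments buffered out of order.
Cumulative ACK = next expected in-order byte = 1068 + 235 = 1303

1303


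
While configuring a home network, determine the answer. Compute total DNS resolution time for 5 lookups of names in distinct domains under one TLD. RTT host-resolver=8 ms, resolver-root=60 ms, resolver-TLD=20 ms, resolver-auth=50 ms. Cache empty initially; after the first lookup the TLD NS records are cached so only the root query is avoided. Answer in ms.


Lookup 1 (cold cache): local + root + TLD + auth = 8 + 60 + 20 + 50 = 138 ms
Lookups 2..5 (TLD NS cached -> skip root; new domain -> still ask TLD and auth): local + TLD + auth = 8 + 20 + 50 = 78 ms each
Remaining 4 lookups: 4 * 78 = 312 ms
Total = 138 + 312 = 450 ms

450


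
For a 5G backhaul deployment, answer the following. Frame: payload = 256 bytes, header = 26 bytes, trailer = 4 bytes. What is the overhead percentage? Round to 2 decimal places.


Given: payload = 256 B, header = 26 B, trailer = 4 B
Overhead bytes = header + trailer = 26 + 4 = 30
Total frame = payload + overhead = 256 + 30 = 286
Overhead % = 30 / 286 * 100 = 10.4895% -> 10.49% (2 dp)

10.49


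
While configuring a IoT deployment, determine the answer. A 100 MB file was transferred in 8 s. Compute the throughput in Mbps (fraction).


Given: file = 100 MB, time = 8 s
File in Mb = 100 * 8 = 800 Mb
Throughput = 800 / 8 Mbps
Throughput = 100 Mbps

100


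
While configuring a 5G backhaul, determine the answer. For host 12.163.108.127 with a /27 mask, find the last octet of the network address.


Given: IP = 12.163.108.127, prefix = /27
Subnet mask = 255.255.255.224
Last octet of IP: 127
Last octet of mask: 224
Network last octet = 127 AND 224 = 96

96


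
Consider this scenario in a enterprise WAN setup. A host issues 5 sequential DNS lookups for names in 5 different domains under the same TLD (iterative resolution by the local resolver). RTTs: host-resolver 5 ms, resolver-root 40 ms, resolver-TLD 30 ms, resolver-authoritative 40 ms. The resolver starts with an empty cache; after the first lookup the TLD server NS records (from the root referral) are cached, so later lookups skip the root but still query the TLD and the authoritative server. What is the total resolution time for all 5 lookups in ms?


Lookup 1 (cold cache): local + root + TLD + auth = 5 + 40 + 30 + 40 = 115 ms
Lookups 2..5 (TLD NS cached -> skip root; new domain -> still ask TLD and auth): local + TLD + auth = 5 + 30 + 40 = 75 ms each
Remaining 4 lookups: 4 * 75 = 300 ms
Total = 115 + 300 = 415 ms

415


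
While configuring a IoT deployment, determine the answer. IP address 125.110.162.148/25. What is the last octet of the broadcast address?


Given: IP = 125.110.162.148, prefix = /25
Host bits = 32 - 25 = 7
Network last octet = 148 AND mask = 128
Host part size = 2^7 - 1 = 127
Broadcast last octet = 128 OR 127 = 255

255


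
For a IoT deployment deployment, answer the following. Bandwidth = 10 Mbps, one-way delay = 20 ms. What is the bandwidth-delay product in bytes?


Given: bandwidth = 10 Mbps, delay = 20 ms
BDP in bits = 10 * 10^6 * 20 / 1000
BDP in bits = 200000
BDP in bytes = 200000 / 8 = 25000

25000


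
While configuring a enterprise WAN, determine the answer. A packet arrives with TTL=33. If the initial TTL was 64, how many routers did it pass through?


Given: initial TTL = 64, received TTL = 33
Hops = initial TTL - received TTL
Hops = 64 - 33 = 31

31


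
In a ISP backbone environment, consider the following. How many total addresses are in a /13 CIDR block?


Given: CIDR prefix /13
Host bits = 32 - 13 = 19
Total addresses = 2^19 = 524288

524288


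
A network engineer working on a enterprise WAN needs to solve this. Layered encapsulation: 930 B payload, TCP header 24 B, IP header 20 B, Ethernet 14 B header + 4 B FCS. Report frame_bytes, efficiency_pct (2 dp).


TCP segment = 930 + 24 = 954 B
IP packet = 954 + 20 = 974 B
Ethernet frame = 974 + 14 + 4 = 992 B
Efficiency = app / frame = 930 / 992 = 0.937500 = 93.7500% -> 93.75% (2 dp)

992, 93.75


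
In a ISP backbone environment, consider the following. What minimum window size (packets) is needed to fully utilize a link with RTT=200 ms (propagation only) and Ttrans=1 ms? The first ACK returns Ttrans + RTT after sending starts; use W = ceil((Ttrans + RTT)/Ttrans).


Given: Ttrans = 1 ms, RTT = 200 ms (= 2 * Tprop, Tprop = 100 ms)
Time until first ACK returns = Ttrans + RTT = 1 + 200 = 201 ms
Need W * Ttrans >= Ttrans + RTT  ->  W >= (Ttrans + RTT) / Ttrans
(Ttrans + RTT) / Ttrans = 201 / 1 = 201
W_min = ceil(201) = 201

201


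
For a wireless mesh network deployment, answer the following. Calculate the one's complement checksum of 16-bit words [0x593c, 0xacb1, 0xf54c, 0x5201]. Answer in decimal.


Given words: [0x593c, 0xacb1, 0xf54c, 0x5201]
Step 1: Sum all words
Raw sum = 22844 + 44209 + 62796 + 20993 = 150842
Step 2: Fold carry: (19770 + 2) = 19772
One's complement = ~19772 & 0xFFFF = 45763

45763


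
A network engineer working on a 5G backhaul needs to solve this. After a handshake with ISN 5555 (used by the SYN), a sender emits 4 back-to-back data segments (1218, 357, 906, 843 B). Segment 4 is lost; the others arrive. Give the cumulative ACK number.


SYN uses sequence number 5555; first data byte = ISN + 1 = 5556.
Segment 1: SEQ = 5556, len = 1218 B, covers [5556, 6773]
Segment 2: SEQ = 6774, len = 357 B, covers [6774, 7130]
Segment 3: SEQ = 7131, len = 906 B, covers [7131, 8036]
Segment 4: SEQ = 8037, len = 843 B, covers [8037, 8879] [LOST]
In-order data received: bytes [5556, 8036] (segments 1..3).
Segment 4 missing -> gap begins at byte 8037.
Cumulative ACK = next expected in-order byte = 5556 + 1218 + 357 + 906 = 8037

8037


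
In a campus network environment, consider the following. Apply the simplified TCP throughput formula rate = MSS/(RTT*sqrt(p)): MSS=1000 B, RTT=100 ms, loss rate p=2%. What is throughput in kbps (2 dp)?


Given: MSS = 1000 bytes, RTT = 100 ms, loss = 2%
RTT in seconds = 100 / 1000 = 0.1
Loss rate = 2% = 0.02
sqrt(loss) = sqrt(0.02) = 0.141421356237
Throughput (bytes/s) = 1000 / (0.1 * 0.141421356237) = 70710.6781
Throughput (kbps) = 70710.6781 * 8 / 1000 = 565.685425 -> 565.69 kbps (2 dp)

565.69


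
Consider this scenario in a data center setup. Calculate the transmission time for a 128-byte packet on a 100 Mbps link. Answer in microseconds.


Given: packet = 128 bytes, bandwidth = 100 Mbps
Packet in bits = 128 * 8 = 1024 bits
Bandwidth = 100 * 10^6 = 100000000 bps
Time = 1024 / 100000000 seconds
Time in us = 1024 * 10^6 / 100000000 = 10.24

10.24


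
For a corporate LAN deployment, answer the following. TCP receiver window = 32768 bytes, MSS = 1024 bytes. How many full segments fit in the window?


Given: RWND = 32768 bytes, MSS = 1024 bytes
Full segments = floor(RWND / MSS)
Full segments = floor(32768 / 1024)
Full segments = floor(32.0) = 32

32


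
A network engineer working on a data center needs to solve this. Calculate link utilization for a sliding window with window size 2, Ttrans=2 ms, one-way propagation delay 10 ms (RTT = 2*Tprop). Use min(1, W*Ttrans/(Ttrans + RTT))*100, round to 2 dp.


Given: W = 2, Ttrans = 2 ms, RTT = 20 ms (= 2 * Tprop, Tprop = 10 ms)
Cycle time = Ttrans + RTT = 2 + 20 = 22 ms (first packet sent until its ACK returns)
W * Ttrans = 2 * 2 = 4 ms of sending per cycle
W * Ttrans / (Ttrans + RTT) = 4 / 22 = 0.181818
U = min(1, 0.181818) = 0.181818
U% = 18.18%

18.18


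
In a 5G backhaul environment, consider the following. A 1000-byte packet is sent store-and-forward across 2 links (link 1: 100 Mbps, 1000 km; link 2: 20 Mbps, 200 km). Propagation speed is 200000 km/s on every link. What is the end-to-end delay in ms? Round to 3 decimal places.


Packet = 1000 bytes = 8000 bits. Store-and-forward: sum (t_trans + t_prop) per link.
Link 1: t_trans = 8000/(100*10^6) s = 0.0800 ms; t_prop = 1000/200000 s = 5.0000 ms; subtotal = 5.0800 ms
Link 2: t_trans = 8000/(20*10^6) s = 0.4000 ms; t_prop = 200/200000 s = 1.0000 ms; subtotal = 1.4000 ms
End-to-end = 5.0800 + 1.4000 = 6.4800 ms -> 6.480 ms (3 dp)

6.480


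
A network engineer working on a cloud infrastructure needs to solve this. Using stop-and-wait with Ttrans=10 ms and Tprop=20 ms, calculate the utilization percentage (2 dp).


Given: Ttrans = 10 ms, Tprop = 20 ms
RTT = 2 * Tprop = 2 * 20 = 40 ms
U = Ttrans / (Ttrans + RTT)
U = 10 / (10 + 40)
U = 10 / 50 = 0.2
U% = 20.00%

20.00


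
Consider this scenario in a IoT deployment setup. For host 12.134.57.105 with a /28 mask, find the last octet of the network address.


Given: IP = 12.134.57.105, prefix = /28
Subnet mask = 255.255.255.240
Last octet of IP: 105
Last octet of mask: 240
Network last octet = 105 AND 240 = 96

96


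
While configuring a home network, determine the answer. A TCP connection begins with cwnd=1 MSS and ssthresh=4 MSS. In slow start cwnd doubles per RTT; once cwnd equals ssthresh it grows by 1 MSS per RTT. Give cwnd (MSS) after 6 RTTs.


RTT 0: cwnd = 1 MSS (initial)
RTT 1: cwnd = 2 MSS (slow start, doubled)
RTT 2: cwnd = 4 MSS (slow start, doubled)
RTT 3: cwnd = 5 MSS (congestion avoidance, +1)
RTT 4: cwnd = 6 MSS (congestion avoidance, +1)
RTT 5: cwnd = 7 MSS (congestion avoidance, +1)
RTT 6: cwnd = 8 MSS (congestion avoidance, +1)

8


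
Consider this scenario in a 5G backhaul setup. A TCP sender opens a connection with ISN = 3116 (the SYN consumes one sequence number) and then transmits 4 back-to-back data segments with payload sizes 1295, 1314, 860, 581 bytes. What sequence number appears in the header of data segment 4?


The SYN occupies sequence number ISN = 3116, so the first data byte is ISN + 1 = 3117.
SEQ of data segment i = (ISN + 1) + sum of payload sizes of segments 1..i-1.
Segment 1: SEQ = 3117, payload = 1295 bytes
Segment 2: SEQ = 4412, payload = 1314 bytes
Segment 3: SEQ = 5726, payload = 860 bytes
Segment 4: SEQ = 6586, payload = 581 bytes
SEQ of segment 4 = 3117 + 1295 + 1314 + 860 = 6586

6586


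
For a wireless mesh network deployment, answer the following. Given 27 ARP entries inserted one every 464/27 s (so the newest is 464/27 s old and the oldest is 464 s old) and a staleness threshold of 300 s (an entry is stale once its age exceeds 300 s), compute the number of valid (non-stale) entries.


Ages are k * 464/27 s for k = 1..27 (spacing = 17.1852 s).
Entry k is valid iff k * 464/27 <= 300 iff k <= 27 * 300 / 464 = 17.4569
n_valid = floor(17.4569) = 17
(n_stale = 27 - 17 = 10)

17


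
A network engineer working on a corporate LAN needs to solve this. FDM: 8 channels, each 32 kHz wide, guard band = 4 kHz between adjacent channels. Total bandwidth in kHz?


Given: 8 channels, 32 kHz each, guard = 4 kHz
Channel bandwidth = 8 * 32 = 256 kHz
Guard bands = 7 gaps * 4 kHz = 28 kHz
Total = 256 + 28 = 284 kHz

284


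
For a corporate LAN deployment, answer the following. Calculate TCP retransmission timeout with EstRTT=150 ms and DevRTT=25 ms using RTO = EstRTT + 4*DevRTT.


Given: EstRTT = 150 ms, DevRTT = 25 ms
Timeout = EstRTT + 4 * DevRTT
4 * DevRTT = 4 * 25 = 100
Timeout = 150 + 100 = 250 ms

250


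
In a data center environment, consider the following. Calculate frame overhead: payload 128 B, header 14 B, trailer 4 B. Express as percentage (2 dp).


Given: payload = 128 B, header = 14 B, trailer = 4 B
Overhead bytes = header + trailer = 14 + 4 = 18
Total frame = payload + overhead = 128 + 18 = 146
Overhead % = 18 / 146 * 100 = 12.3288% -> 12.33% (2 dp)

12.33


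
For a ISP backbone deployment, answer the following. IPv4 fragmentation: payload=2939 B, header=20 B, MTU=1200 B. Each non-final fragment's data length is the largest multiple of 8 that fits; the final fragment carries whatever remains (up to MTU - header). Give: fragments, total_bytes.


Max data per non-final fragment = floor((MTU - header)/8)*8 = floor((1200 - 20)/8)*8 = floor(1180/8)*8 = 1176 B
Final fragment needs no 8-byte alignment: it can carry up to MTU - header = 1180 B
Non-final fragments needed = ceil((payload - 1180) / 1176) = ceil(1759/1176) = ceil(1.4957) = 2
Number of fragments = 2 + 1 = 3
Fragment sizes (data): 2 * 1176 B + 587 B (last, 587 <= 1180 OK)
Total bytes sent = payload + n_frags * header = 2939 + 3*20 = 2939 + 60 = 2999 B

3, 2999


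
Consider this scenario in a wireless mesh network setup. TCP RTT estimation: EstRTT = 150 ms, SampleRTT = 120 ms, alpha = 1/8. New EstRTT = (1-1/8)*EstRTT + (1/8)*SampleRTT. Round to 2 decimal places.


Given: EstRTT = 150 ms, SampleRTT = 120 ms, alpha = 1/8
New EstRTT = (1 - alpha) * EstRTT + alpha * SampleRTT
(7/8) * 150 = 131.25
(1/8) * 120 = 15
New EstRTT = 131.25 + 15 = 146.25 ms -> 146.25 ms (2 dp)

146.25


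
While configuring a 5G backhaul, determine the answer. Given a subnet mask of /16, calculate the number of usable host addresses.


Given: subnet mask /16
Host bits = 32 - 16 = 16
Total addresses = 2^16 = 65536
Usable hosts = 65536 - 2 (network + broadcast) = 65534

65534


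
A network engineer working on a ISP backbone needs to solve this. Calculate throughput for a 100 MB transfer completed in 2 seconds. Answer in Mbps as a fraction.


Given: file = 100 MB, time = 2 s
File in Mb = 100 * 8 = 800 Mb
Throughput = 800 / 2 Mbps
Throughput = 400 Mbps

400


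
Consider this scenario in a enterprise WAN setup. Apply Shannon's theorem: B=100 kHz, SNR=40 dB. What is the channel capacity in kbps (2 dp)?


Given: B = 100 kHz, SNR = 40 dB
SNR linear = 10^(40/10) = 10000
1 + SNR = 10001
log2(10001) = 13.2878566418
C = 100 * 1000 * 13.2878566418 = 1328785.6642 bps
C = 1328.785664 kbps -> 1328.79 kbps (2 dp)

1328.79


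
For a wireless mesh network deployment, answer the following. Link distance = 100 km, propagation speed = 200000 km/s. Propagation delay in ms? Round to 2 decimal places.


Given: distance = 100 km, speed = 200000 km/s
Delay = distance / speed = 100 / 200000 seconds
Delay in ms = 100 * 1000 / 200000
Delay = 0.5000 ms
Rounded to 2 dp = 0.50 ms

0.50


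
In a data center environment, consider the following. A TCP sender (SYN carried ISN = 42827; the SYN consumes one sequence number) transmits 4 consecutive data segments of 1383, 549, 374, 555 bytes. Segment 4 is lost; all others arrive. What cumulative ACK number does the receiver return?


SYN uses sequence number 42827; first data byte = ISN + 1 = 42828.
Segment 1: SEQ = 42828, len = 1383 B, covers [42828, 44210]
Segment 2: SEQ = 44211, len = 549 B, covers [44211, 44759]
Segment 3: SEQ = 44760, len = 374 B, covers [44760, 45133]
Segment 4: SEQ = 45134, len = 555 B, covers [45134, 45688] [LOST]
In-order data received: bytes [42828, 45133] (segments 1..3).
Segment 4 missing -> gap begins at byte 45134.
Cumulative ACK = next expected in-order byte = 42828 + 1383 + 549 + 374 = 45134

45134


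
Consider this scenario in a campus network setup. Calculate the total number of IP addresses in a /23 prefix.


Given: CIDR prefix /23
Host bits = 32 - 23 = 9
Total addresses = 2^9 = 512

512


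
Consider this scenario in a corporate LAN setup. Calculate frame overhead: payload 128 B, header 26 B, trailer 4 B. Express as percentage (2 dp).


Given: payload = 128 B, header = 26 B, trailer = 4 B
Overhead bytes = header + trailer = 26 + 4 = 30
Total frame = payload + overhead = 128 + 30 = 158
Overhead % = 30 / 158 * 100 = 18.9873% -> 18.99% (2 dp)

18.99


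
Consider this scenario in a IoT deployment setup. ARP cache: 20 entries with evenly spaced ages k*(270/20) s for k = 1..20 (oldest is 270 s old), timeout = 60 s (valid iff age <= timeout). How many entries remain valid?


Ages are k * 270/20 s for k = 1..20 (spacing = 13.5000 s).
Entry k is valid iff k * 270/20 <= 60 iff k <= 20 * 60 / 270 = 4.4444
n_valid = floor(4.4444) = 4
(n_stale = 20 - 4 = 16)

4


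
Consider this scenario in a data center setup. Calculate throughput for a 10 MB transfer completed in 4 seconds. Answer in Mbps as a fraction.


Given: file = 10 MB, time = 4 s
File in Mb = 10 * 8 = 80 Mb
Throughput = 80 / 4 Mbps
Throughput = 20 Mbps

20


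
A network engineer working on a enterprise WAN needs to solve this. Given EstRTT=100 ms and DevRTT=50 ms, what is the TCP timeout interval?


Given: EstRTT = 100 ms, DevRTT = 50 ms
Timeout = EstRTT + 4 * DevRTT
4 * DevRTT = 4 * 50 = 200
Timeout = 100 + 200 = 300 ms

300


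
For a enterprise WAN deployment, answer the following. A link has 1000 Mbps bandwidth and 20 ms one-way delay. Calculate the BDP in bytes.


Given: bandwidth = 1000 Mbps, delay = 20 ms
BDP in bits = 1000 * 10^6 * 20 / 1000
BDP in bits = 20000000
BDP in bytes = 20000000 / 8 = 2500000

2500000


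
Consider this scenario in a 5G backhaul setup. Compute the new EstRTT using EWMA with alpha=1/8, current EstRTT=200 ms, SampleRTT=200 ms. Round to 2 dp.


Given: EstRTT = 200 ms, SampleRTT = 200 ms, alpha = 1/8
New EstRTT = (1 - alpha) * EstRTT + alpha * SampleRTT
(7/8) * 200 = 175
(1/8) * 200 = 25
New EstRTT = 175 + 25 = 200 ms -> 200.00 ms (2 dp)

200.00


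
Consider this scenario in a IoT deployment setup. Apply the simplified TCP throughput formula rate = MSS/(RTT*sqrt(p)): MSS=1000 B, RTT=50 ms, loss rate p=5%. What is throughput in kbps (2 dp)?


Given: MSS = 1000 bytes, RTT = 50 ms, loss = 5%
RTT in seconds = 50 / 1000 = 0.05
Loss rate = 5% = 0.05
sqrt(loss) = sqrt(0.05) = 0.223606797750
Throughput (bytes/s) = 1000 / (0.05 * 0.223606797750) = 89442.7191
Throughput (kbps) = 89442.7191 * 8 / 1000 = 715.541753 -> 715.54 kbps (2 dp)

715.54


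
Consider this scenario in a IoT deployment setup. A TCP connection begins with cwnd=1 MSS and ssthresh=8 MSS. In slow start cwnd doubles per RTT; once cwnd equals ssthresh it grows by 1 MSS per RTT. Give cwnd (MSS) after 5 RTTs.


RTT 0: cwnd = 1 MSS (initial)
RTT 1: cwnd = 2 MSS (slow start, doubled)
RTT 2: cwnd = 4 MSS (slow start, doubled)
RTT 3: cwnd = 8 MSS (slow start, doubled)
RTT 4: cwnd = 9 MSS (congestion avoidance, +1)
RTT 5: cwnd = 10 MSS (congestion avoidance, +1)

10


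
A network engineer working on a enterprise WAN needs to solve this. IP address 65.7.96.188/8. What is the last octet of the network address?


Given: IP = 65.7.96.188, prefix = /8
Subnet mask = 255.0.0.0
Last octet of IP: 188
Last octet of mask: 0
Network last octet = 188 AND 0 = 0

0


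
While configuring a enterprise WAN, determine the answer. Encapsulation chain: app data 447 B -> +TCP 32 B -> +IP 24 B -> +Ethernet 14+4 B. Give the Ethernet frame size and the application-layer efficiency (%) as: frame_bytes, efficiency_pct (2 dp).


TCP segment = 447 + 32 = 479 B
IP packet = 479 + 24 = 503 B
Ethernet frame = 503 + 14 + 4 = 521 B
Efficiency = app / frame = 447 / 521 = 0.857965 = 85.7965% -> 85.80% (2 dp)

521, 85.80


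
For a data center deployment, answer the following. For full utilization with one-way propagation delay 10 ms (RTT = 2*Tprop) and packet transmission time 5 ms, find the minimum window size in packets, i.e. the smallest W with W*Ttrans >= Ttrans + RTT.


Given: Ttrans = 5 ms, RTT = 20 ms (= 2 * Tprop, Tprop = 10 ms)
Time until first ACK returns = Ttrans + RTT = 5 + 20 = 25 ms
Need W * Ttrans >= Ttrans + RTT  ->  W >= (Ttrans + RTT) / Ttrans
(Ttrans + RTT) / Ttrans = 25 / 5 = 5
W_min = ceil(5) = 5

5


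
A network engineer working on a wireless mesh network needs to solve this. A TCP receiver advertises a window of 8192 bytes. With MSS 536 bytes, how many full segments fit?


Given: RWND = 8192 bytes, MSS = 536 bytes
Full segments = floor(RWND / MSS)
Full segments = floor(8192 / 536)
Full segments = floor(15.2836) = 15

15


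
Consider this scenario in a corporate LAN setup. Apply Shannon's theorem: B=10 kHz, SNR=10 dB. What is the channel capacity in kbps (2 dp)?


Given: B = 10 kHz, SNR = 10 dB
SNR linear = 10^(10/10) = 10
1 + SNR = 11
log2(11) = 3.4594316186
C = 10 * 1000 * 3.4594316186 = 34594.3162 bps
C = 34.594316 kbps -> 34.59 kbps (2 dp)

34.59


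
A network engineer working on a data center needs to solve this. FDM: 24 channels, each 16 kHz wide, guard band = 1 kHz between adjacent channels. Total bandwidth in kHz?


Given: 24 channels, 16 kHz each, guard = 1 kHz
Channel bandwidth = 24 * 16 = 384 kHz
Guard bands = 23 gaps * 1 kHz = 23 kHz
Total = 384 + 23 = 407 kHz

407


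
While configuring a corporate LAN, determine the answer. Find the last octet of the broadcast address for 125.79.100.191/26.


Given: IP = 125.79.100.191, prefix = /26
Host bits = 32 - 26 = 6
Network last octet = 191 AND mask = 128
Host part size = 2^6 - 1 = 63
Broadcast last octet = 128 OR 63 = 191

191


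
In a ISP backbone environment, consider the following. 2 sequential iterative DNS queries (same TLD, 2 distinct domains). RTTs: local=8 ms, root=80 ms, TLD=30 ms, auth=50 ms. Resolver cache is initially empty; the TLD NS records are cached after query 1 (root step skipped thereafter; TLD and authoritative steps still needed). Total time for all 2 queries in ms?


Lookup 1 (cold cache): local + root + TLD + auth = 8 + 80 + 30 + 50 = 168 ms
Lookups 2..2 (TLD NS cached -> skip root; new domain -> still ask TLD and auth): local + TLD + auth = 8 + 30 + 50 = 88 ms each
Remaining 1 lookups: 1 * 88 = 88 ms
Total = 168 + 88 = 256 ms

256


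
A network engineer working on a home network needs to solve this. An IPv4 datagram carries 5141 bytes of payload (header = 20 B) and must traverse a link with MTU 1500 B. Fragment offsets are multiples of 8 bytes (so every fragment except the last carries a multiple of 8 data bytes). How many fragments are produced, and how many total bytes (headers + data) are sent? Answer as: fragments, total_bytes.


Max data per non-final fragment = floor((MTU - header)/8)*8 = floor((1500 - 20)/8)*8 = floor(1480/8)*8 = 1480 B
Final fragment needs no 8-byte alignment: it can carry up to MTU - header = 1480 B
Non-final fragments needed = ceil((payload - 1480) / 1480) = ceil(3661/1480) = ceil(2.4736) = 3
Number of fragments = 3 + 1 = 4
Fragment sizes (data): 3 * 1480 B + 701 B (last, 701 <= 1480 OK)
Total bytes sent = payload + n_frags * header = 5141 + 4*20 = 5141 + 80 = 5221 B

4, 5221


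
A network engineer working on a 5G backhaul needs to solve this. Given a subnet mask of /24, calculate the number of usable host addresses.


Given: subnet mask /24
Host bits = 32 - 24 = 8
Total addresses = 2^8 = 256
Usable hosts = 256 - 2 (network + broadcast) = 254

254


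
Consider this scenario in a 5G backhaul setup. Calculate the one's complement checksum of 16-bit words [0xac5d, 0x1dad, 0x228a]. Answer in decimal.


Given words: [0xac5d, 0x1dad, 0x228a]
Step 1: Sum all words
Raw sum = 44125 + 7597 + 8842 = 60564
One's complement = ~60564 & 0xFFFF = 4971

4971


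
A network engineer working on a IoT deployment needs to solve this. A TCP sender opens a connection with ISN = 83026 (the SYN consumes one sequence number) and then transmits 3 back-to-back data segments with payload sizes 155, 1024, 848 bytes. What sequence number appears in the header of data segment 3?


The SYN occupies sequence number ISN = 83026, so the first data byte is ISN + 1 = 83027.
SEQ of data segment i = (ISN + 1) + sum of payload sizes of segments 1..i-1.
Segment 1: SEQ = 83027, payload = 155 bytes
Segment 2: SEQ = 83182, payload = 1024 bytes
Segment 3: SEQ = 84206, payload = 848 bytes
SEQ of segment 3 = 83027 + 155 + 1024 = 84206

84206


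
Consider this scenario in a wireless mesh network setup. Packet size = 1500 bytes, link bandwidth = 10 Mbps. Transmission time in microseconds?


Given: packet = 1500 bytes, bandwidth = 10 Mbps
Packet in bits = 1500 * 8 = 12000 bits
Bandwidth = 10 * 10^6 = 10000000 bps
Time = 12000 / 10000000 seconds
Time in us = 12000 * 10^6 / 10000000 = 1200

1200


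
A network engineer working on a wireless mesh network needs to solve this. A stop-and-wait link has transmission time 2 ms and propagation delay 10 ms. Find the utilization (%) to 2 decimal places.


Given: Ttrans = 2 ms, Tprop = 10 ms
RTT = 2 * Tprop = 2 * 10 = 20 ms
U = Ttrans / (Ttrans + RTT)
U = 2 / (2 + 20)
U = 2 / 22 = 0.090909
U% = 9.09%

9.09


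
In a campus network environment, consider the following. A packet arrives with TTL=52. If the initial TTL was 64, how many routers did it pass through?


Given: initial TTL = 64, received TTL = 52
Hops = initial TTL - received TTL
Hops = 64 - 52 = 12

12


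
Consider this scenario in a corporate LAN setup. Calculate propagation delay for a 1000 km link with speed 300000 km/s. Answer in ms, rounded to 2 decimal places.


Given: distance = 1000 km, speed = 300000 km/s
Delay = distance / speed = 1000 / 300000 seconds
Delay in ms = 1000 * 1000 / 300000
Delay = 3.3333 ms
Rounded to 2 dp = 3.33 ms

3.33


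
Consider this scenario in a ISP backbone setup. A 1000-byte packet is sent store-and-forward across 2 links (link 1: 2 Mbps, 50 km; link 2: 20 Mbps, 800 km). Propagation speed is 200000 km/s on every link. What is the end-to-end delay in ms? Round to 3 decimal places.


Packet = 1000 bytes = 8000 bits. Store-and-forward: sum (t_trans + t_prop) per link.
Link 1: t_trans = 8000/(2*10^6) s = 4.0000 ms; t_prop = 50/200000 s = 0.2500 ms; subtotal = 4.2500 ms
Link 2: t_trans = 8000/(20*10^6) s = 0.4000 ms; t_prop = 800/200000 s = 4.0000 ms; subtotal = 4.4000 ms
End-to-end = 4.2500 + 4.4000 = 8.6500 ms -> 8.650 ms (3 dp)

8.650


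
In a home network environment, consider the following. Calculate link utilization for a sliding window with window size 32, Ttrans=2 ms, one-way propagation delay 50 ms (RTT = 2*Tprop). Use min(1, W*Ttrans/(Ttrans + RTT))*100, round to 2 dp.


Given: W = 32, Ttrans = 2 ms, RTT = 100 ms (= 2 * Tprop, Tprop = 50 ms)
Cycle time = Ttrans + RTT = 2 + 100 = 102 ms (first packet sent until its ACK returns)
W * Ttrans = 32 * 2 = 64 ms of sending per cycle
W * Ttrans / (Ttrans + RTT) = 64 / 102 = 0.627451
U = min(1, 0.627451) = 0.627451
U% = 62.75%

62.75


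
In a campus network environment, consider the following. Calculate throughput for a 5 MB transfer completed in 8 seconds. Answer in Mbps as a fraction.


Given: file = 5 MB, time = 8 s
File in Mb = 5 * 8 = 40 Mb
Throughput = 40 / 8 Mbps
Throughput = 5 Mbps

5


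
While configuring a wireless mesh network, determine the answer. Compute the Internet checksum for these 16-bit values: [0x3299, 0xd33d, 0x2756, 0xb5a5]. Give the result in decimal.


Given words: [0x3299, 0xd33d, 0x2756, 0xb5a5]
Step 1: Sum all words
Raw sum = 12953 + 54077 + 10070 + 46501 = 123601
Step 2: Fold carry: (58065 + 1) = 58066
One's complement = ~58066 & 0xFFFF = 7469

7469


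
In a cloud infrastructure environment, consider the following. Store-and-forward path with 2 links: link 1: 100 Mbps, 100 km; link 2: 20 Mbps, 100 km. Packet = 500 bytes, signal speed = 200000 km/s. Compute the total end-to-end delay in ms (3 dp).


Packet = 500 bytes = 4000 bits. Store-and-forward: sum (t_trans + t_prop) per link.
Link 1: t_trans = 4000/(100*10^6) s = 0.0400 ms; t_prop = 100/200000 s = 0.5000 ms; subtotal = 0.5400 ms
Link 2: t_trans = 4000/(20*10^6) s = 0.2000 ms; t_prop = 100/200000 s = 0.5000 ms; subtotal = 0.7000 ms
End-to-end = 0.5400 + 0.7000 = 1.2400 ms -> 1.240 ms (3 dp)

1.240


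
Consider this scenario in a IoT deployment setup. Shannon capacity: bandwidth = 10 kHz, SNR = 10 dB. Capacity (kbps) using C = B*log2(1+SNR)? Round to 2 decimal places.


Given: B = 10 kHz, SNR = 10 dB
SNR linear = 10^(10/10) = 10
1 + SNR = 11
log2(11) = 3.4594316186
C = 10 * 1000 * 3.4594316186 = 34594.3162 bps
C = 34.594316 kbps -> 34.59 kbps (2 dp)

34.59


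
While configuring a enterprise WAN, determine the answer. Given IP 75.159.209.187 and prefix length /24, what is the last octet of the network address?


Given: IP = 75.159.209.187, prefix = /24
Subnet mask = 255.255.255.0
Last octet of IP: 187
Last octet of mask: 0
Network last octet = 187 AND 0 = 0

0


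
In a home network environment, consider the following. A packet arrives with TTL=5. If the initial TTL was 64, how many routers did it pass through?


Given: initial TTL = 64, received TTL = 5
Hops = initial TTL - received TTL
Hops = 64 - 5 = 59

59


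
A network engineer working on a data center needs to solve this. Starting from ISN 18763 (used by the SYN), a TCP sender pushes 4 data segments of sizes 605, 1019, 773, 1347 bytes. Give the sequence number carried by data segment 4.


The SYN occupies sequence number ISN = 18763, so the first data byte is ISN + 1 = 18764.
SEQ of data segment i = (ISN + 1) + sum of payload sizes of segments 1..i-1.
Segment 1: SEQ = 18764, payload = 605 bytes
Segment 2: SEQ = 19369, payload = 1019 bytes
Segment 3: SEQ = 20388, payload = 773 bytes
Segment 4: SEQ = 21161, payload = 1347 bytes
SEQ of segment 4 = 18764 + 605 + 1019 + 773 = 21161

21161


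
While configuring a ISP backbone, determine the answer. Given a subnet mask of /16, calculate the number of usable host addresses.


Given: subnet mask /16
Host bits = 32 - 16 = 16
Total addresses = 2^16 = 65536
Usable hosts = 65536 - 2 (network + broadcast) = 65534

65534


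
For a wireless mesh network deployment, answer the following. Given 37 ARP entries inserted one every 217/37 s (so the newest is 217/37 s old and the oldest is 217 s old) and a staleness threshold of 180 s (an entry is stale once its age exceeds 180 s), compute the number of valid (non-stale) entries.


Ages are k * 217/37 s for k = 1..37 (spacing = 5.8649 s).
Entry k is valid iff k * 217/37 <= 180 iff k <= 37 * 180 / 217 = 30.6912
n_valid = floor(30.6912) = 30
(n_stale = 37 - 30 = 7)

30


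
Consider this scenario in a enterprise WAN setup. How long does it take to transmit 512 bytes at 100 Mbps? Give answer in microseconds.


Given: packet = 512 bytes, bandwidth = 100 Mbps
Packet in bits = 512 * 8 = 4096 bits
Bandwidth = 100 * 10^6 = 100000000 bps
Time = 4096 / 100000000 seconds
Time in us = 4096 * 10^6 / 100000000 = 40.96

40.96


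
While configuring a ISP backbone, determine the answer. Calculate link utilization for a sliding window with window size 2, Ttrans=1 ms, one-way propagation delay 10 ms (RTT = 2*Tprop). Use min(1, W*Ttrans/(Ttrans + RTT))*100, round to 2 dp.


Given: W = 2, Ttrans = 1 ms, RTT = 20 ms (= 2 * Tprop, Tprop = 10 ms)
Cycle time = Ttrans + RTT = 1 + 20 = 21 ms (first packet sent until its ACK returns)
W * Ttrans = 2 * 1 = 2 ms of sending per cycle
W * Ttrans / (Ttrans + RTT) = 2 / 21 = 0.095238
U = min(1, 0.095238) = 0.095238
U% = 9.52%

9.52


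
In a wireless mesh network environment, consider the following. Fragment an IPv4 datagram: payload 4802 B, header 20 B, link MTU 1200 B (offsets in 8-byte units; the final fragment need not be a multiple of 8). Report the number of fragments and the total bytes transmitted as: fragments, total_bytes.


Max data per non-final fragment = floor((MTU - header)/8)*8 = floor((1200 - 20)/8)*8 = floor(1180/8)*8 = 1176 B
Final fragment needs no 8-byte alignment: it can carry up to MTU - header = 1180 B
Non-final fragments needed = ceil((payload - 1180) / 1176) = ceil(3622/1176) = ceil(3.0799) = 4
Number of fragments = 4 + 1 = 5
Fragment sizes (data): 4 * 1176 B + 98 B (last, 98 <= 1180 OK)
Total bytes sent = payload + n_frags * header = 4802 + 5*20 = 4802 + 100 = 4902 B

5, 4902


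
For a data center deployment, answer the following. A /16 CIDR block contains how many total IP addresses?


Given: CIDR prefix /16
Host bits = 32 - 16 = 16
Total addresses = 2^16 = 65536

65536


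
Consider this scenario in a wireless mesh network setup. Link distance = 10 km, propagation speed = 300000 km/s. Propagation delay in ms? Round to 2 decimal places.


Given: distance = 10 km, speed = 300000 km/s
Delay = distance / speed = 10 / 300000 seconds
Delay in ms = 10 * 1000 / 300000
Delay = 0.0333 ms
Rounded to 2 dp = 0.03 ms

0.03


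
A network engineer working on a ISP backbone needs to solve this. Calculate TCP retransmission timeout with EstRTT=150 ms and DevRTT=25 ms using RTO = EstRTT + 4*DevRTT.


Given: EstRTT = 150 ms, DevRTT = 25 ms
Timeout = EstRTT + 4 * DevRTT
4 * DevRTT = 4 * 25 = 100
Timeout = 150 + 100 = 250 ms

250


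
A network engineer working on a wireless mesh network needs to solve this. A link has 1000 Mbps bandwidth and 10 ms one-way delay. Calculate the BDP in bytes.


Given: bandwidth = 1000 Mbps, delay = 10 ms
BDP in bits = 1000 * 10^6 * 10 / 1000
BDP in bits = 10000000
BDP in bytes = 10000000 / 8 = 1250000

1250000


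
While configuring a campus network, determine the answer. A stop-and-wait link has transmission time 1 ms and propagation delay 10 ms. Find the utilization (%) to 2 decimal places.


Given: Ttrans = 1 ms, Tprop = 10 ms
RTT = 2 * Tprop = 2 * 10 = 20 ms
U = Ttrans / (Ttrans + RTT)
U = 1 / (1 + 20)
U = 1 / 21 = 0.047619
U% = 4.76%

4.76


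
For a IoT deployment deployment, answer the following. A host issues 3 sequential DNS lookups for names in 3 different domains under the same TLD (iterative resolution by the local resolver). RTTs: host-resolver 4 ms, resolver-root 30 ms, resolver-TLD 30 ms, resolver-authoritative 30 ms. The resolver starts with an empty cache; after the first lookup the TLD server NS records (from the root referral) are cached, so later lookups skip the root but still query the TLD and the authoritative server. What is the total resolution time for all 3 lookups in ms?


Lookup 1 (cold cache): local + root + TLD + auth = 4 + 30 + 30 + 30 = 94 ms
Lookups 2..3 (TLD NS cached -> skip root; new domain -> still ask TLD and auth): local + TLD + auth = 4 + 30 + 30 = 64 ms each
Remaining 2 lookups: 2 * 64 = 128 ms
Total = 94 + 128 = 222 ms

222


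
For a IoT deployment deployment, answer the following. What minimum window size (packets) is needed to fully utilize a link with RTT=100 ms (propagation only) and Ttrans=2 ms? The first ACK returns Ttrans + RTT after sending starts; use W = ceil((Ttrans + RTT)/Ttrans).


Given: Ttrans = 2 ms, RTT = 100 ms (= 2 * Tprop, Tprop = 50 ms)
Time until first ACK returns = Ttrans + RTT = 2 + 100 = 102 ms
Need W * Ttrans >= Ttrans + RTT  ->  W >= (Ttrans + RTT) / Ttrans
(Ttrans + RTT) / Ttrans = 102 / 2 = 51
W_min = ceil(51) = 51

51


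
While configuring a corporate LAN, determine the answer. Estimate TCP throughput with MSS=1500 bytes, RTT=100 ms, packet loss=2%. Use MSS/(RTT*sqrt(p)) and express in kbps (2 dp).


Given: MSS = 1500 bytes, RTT = 100 ms, loss = 2%
RTT in seconds = 100 / 1000 = 0.1
Loss rate = 2% = 0.02
sqrt(loss) = sqrt(0.02) = 0.141421356237
Throughput (bytes/s) = 1500 / (0.1 * 0.141421356237) = 106066.0172
Throughput (kbps) = 106066.0172 * 8 / 1000 = 848.528137 -> 848.53 kbps (2 dp)

848.53


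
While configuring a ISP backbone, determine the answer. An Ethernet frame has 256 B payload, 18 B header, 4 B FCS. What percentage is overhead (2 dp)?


Given: payload = 256 B, header = 18 B, trailer = 4 B
Overhead bytes = header + trailer = 18 + 4 = 22
Total frame = payload + overhead = 256 + 22 = 278
Overhead % = 22 / 278 * 100 = 7.9137% -> 7.91% (2 dp)

7.91


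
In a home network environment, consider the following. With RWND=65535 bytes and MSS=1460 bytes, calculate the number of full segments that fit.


Given: RWND = 65535 bytes, MSS = 1460 bytes
Full segments = floor(RWND / MSS)
Full segments = floor(65535 / 1460)
Full segments = floor(44.887) = 44

44


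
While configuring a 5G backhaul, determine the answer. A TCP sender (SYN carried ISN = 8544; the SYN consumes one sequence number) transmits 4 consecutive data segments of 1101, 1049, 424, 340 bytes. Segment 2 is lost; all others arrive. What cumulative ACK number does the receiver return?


SYN uses sequence number 8544; first data byte = ISN + 1 = 8545.
Segment 1: SEQ = 8545, len = 1101 B, covers [8545, 9645]
Segment 2: SEQ = 9646, len = 1049 B, covers [9646, 10694] [LOST]
Segment 3: SEQ = 10695, len = 424 B, covers [10695, 11118]
Segment 4: SEQ = 11119, len = 340 B, covers [11119, 11458]
In-order data received: bytes [8545, 9645] (segments 1..1).
Segment 2 missing -> gap begins at byte 9646; later segments buffered out of order.
Cumulative ACK = next expected in-order byte = 8545 + 1101 = 9646

9646


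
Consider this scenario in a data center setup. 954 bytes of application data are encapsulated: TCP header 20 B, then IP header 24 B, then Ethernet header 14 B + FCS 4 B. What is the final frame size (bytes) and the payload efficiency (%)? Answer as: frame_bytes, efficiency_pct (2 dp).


TCP segment = 954 + 20 = 974 B
IP packet = 974 + 24 = 998 B
Ethernet frame = 998 + 14 + 4 = 1016 B
Efficiency = app / frame = 954 / 1016 = 0.938976 = 93.8976% -> 93.90% (2 dp)

1016, 93.90


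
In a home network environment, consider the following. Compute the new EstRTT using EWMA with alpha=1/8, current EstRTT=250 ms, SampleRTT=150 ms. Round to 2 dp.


Given: EstRTT = 250 ms, SampleRTT = 150 ms, alpha = 1/8
New EstRTT = (1 - alpha) * EstRTT + alpha * SampleRTT
(7/8) * 250 = 218.75
(1/8) * 150 = 18.75
New EstRTT = 218.75 + 18.75 = 237.5 ms -> 237.50 ms (2 dp)

237.50


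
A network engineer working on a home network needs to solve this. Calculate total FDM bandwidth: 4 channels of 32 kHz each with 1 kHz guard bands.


Given: 4 channels, 32 kHz each, guard = 1 kHz
Channel bandwidth = 4 * 32 = 128 kHz
Guard bands = 3 gaps * 1 kHz = 3 kHz
Total = 128 + 3 = 131 kHz

131
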